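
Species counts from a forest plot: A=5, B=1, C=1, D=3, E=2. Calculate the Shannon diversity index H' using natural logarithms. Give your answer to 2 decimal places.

Total N = 5+1+1+3+2 = 12, so the proportions are 0.4167, 0.0833, 0.0833, 0.25, 0.1667 (working shown to 4 dp, full precision carried).
Each pᵢ ln pᵢ term: 0.4167×(-0.8755)=-0.3648, 0.0833×(-2.4849)=-0.2071, 0.0833×(-2.4849)=-0.2071, 0.25×(-1.3863)=-0.3466, 0.1667×(-1.7918)=-0.2986.
Sum = -1.4241, so H' = 1.42.

1.42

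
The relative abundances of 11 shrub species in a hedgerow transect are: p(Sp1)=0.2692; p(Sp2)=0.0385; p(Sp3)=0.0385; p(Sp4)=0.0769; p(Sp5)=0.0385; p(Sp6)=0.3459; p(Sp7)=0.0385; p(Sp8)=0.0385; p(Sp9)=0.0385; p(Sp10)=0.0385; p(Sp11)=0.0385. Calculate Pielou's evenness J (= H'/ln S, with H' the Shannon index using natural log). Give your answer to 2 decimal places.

0.80

H' = −Σ pᵢ ln pᵢ = −((-0.3533) + (-0.1254) + (-0.1254) + (-0.1973) + (-0.1254) + (-0.3672) + (-0.1254) + (-0.1254) + (-0.1254) + (-0.1254) + (-0.1254)) = 1.9209 (working shown to 4 dp, full precision carried).
With S = 11 species, ln S = 2.3979, so J = 1.9209/2.3979 = 0.8011, i.e. 0.80 to 2 decimal places.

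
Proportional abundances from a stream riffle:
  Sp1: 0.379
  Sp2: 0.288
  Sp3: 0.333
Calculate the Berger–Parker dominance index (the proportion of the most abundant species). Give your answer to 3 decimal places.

The largest proportion is 0.379, i.e. d = 0.379 to 3 decimal places.

0.379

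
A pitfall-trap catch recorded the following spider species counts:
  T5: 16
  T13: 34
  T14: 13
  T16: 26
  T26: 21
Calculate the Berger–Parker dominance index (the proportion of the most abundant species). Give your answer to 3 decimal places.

0.309

Total N = 16+34+13+26+21 = 110, so the proportions are 0.14545, 0.30909, 0.11818, 0.23636, 0.19091 (working shown to 5 dp, full precision carried).
The largest proportion is 0.30909, i.e. d = 0.309 to 3 decimal places.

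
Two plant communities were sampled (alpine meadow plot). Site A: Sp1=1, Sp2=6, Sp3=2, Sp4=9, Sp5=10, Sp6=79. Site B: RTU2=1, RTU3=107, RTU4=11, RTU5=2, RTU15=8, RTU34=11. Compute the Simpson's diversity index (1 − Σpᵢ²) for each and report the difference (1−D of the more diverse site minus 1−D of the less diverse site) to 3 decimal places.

0.035

Site A: N=107, proportions 0.009346, 0.056075, 0.018692, 0.084112, 0.093458, 0.738318, giving 1−D = 0.435497 (working shown to 6 dp, full precision carried).
Site B: N=140, proportions 0.007143, 0.764286, 0.078571, 0.014286, 0.057143, 0.078571, giving 1−D = 0.400000.
Difference = |0.435497 − 0.400000| = 0.035497, i.e. 0.035 to 3 decimal places.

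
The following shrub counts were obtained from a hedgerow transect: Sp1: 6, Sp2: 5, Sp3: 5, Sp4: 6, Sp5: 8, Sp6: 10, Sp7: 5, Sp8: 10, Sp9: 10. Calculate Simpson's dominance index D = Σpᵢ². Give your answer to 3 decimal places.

Total N = 6+5+5+6+8+10+5+10+10 = 65, so the proportions are 0.09231, 0.07692, 0.07692, 0.09231, 0.12308, 0.15385, 0.07692, 0.15385, 0.15385 (working shown to 5 dp, full precision carried).
D = 0.09231² + 0.07692² + 0.07692² + 0.09231² + 0.12308² + 0.15385² + 0.07692² + 0.15385² + 0.15385² = 0.00852 + 0.00592 + 0.00592 + 0.00852 + 0.01515 + 0.02367 + 0.00592 + 0.02367 + 0.02367 = 0.12095.
To 3 decimal places, D = 0.121.

0.121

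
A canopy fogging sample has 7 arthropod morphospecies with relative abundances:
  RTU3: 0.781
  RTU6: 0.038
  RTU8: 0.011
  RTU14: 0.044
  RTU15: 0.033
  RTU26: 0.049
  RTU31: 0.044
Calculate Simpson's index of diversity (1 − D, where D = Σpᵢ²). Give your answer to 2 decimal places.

D = 0.781² + 0.038² + 0.011² + 0.044² + 0.033² + 0.049² + 0.044² = 0.6100 + 0.0014 + 0.0001 + 0.0019 + 0.0011 + 0.0024 + 0.0019 = 0.6189 (working shown to 4 dp, full precision carried).
So 1 − D = 0.3811, i.e. 0.38 to 2 decimal places.

0.38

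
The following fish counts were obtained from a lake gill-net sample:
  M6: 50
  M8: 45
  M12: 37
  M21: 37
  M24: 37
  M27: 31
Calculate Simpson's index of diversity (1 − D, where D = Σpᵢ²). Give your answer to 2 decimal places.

0.83

Total N = 50+45+37+37+37+31 = 237, so the proportions are 0.211, 0.1899, 0.1561, 0.1561, 0.1561, 0.1308 (working shown to 4 dp, full precision carried).
D = 0.211² + 0.1899² + 0.1561² + 0.1561² + 0.1561² + 0.1308² = 0.0445 + 0.0361 + 0.0244 + 0.0244 + 0.0244 + 0.0171 = 0.1708.
So 1 − D = 0.8292, i.e. 0.83 to 2 decimal places.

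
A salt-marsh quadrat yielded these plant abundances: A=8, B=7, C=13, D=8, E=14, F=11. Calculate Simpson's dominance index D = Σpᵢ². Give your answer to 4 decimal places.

Total N = 8+7+13+8+14+11 = 61, so the proportions are 0.131148, 0.114754, 0.213115, 0.131148, 0.229508, 0.180328 (working shown to 6 dp, full precision carried).
D = 0.131148² + 0.114754² + 0.213115² + 0.131148² + 0.229508² + 0.180328² = 0.017200 + 0.013169 + 0.045418 + 0.017200 + 0.052674 + 0.032518 = 0.178178.
To 4 decimal places, D = 0.1782.

0.1782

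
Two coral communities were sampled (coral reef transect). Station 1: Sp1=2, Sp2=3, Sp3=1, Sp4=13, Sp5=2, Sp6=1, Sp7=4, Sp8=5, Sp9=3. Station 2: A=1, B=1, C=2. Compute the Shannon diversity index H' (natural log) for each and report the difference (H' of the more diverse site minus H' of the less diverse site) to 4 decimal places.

0.8307

Station 1: N=34, proportions 0.058824, 0.088235, 0.029412, 0.382353, 0.058824, 0.029412, 0.117647, 0.147059, 0.088235, giving H' = 1.870450 (working shown to 6 dp, full precision carried).
Station 2: N=4, proportions 0.25, 0.25, 0.5, giving H' = 1.039721.
Difference = |1.870450 − 1.039721| = 0.830729, i.e. 0.8307 to 4 decimal places.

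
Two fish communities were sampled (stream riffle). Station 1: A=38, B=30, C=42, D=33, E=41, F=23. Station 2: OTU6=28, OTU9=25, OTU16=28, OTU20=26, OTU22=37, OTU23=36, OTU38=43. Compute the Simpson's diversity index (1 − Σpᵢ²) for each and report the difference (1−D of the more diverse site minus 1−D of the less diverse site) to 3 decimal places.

0.024

Station 1: N=207, proportions 0.18357, 0.14493, 0.2029, 0.15942, 0.19807, 0.11111, giving 1−D = 0.82714 (working shown to 5 dp, full precision carried).
Station 2: N=223, proportions 0.12556, 0.11211, 0.12556, 0.11659, 0.16592, 0.16143, 0.19283, giving 1−D = 0.85154.
Difference = |0.82714 − 0.85154| = 0.02440, i.e. 0.024 to 3 decimal places.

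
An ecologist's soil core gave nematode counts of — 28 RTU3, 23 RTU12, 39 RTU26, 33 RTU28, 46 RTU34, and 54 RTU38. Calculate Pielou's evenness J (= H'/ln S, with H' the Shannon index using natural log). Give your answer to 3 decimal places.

0.978

Total N = 28+23+39+33+46+54 = 223, so the proportions are 0.12556, 0.10314, 0.17489, 0.14798, 0.20628, 0.24215 (working shown to 5 dp, full precision carried).
H' = −Σ pᵢ ln pᵢ = −((-0.26053) + (-0.23430) + (-0.30494) + (-0.28274) + (-0.32562) + (-0.34342)) = 1.75155.
With S = 6 species, ln S = 1.79176, so J = 1.75155/1.79176 = 0.97756, i.e. 0.978 to 3 decimal places.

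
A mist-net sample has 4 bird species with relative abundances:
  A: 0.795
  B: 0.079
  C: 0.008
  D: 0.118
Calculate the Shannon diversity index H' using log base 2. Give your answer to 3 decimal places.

Each pᵢ log₂ pᵢ term (working shown to 5 dp, full precision carried): 0.795×(-0.33097)=-0.26312, 0.079×(-3.66200)=-0.28930, 0.008×(-6.96578)=-0.05573, 0.118×(-3.08314)=-0.36381.
Sum = -0.97196, so H' = 0.972.

0.972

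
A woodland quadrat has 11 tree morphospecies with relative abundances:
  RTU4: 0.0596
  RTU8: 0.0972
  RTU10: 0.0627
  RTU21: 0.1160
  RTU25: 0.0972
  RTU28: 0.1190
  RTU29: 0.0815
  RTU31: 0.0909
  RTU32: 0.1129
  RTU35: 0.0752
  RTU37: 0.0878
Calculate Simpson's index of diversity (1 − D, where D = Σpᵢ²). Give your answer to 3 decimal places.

0.905

D = 0.0596² + 0.0972² + 0.0627² + 0.116² + 0.0972² + 0.119² + 0.0815² + 0.0909² + 0.1129² + 0.0752² + 0.0878² = 0.00355 + 0.00945 + 0.00393 + 0.01346 + 0.00945 + 0.01416 + 0.00664 + 0.00826 + 0.01275 + 0.00566 + 0.00771 = 0.09501 (working shown to 5 dp, full precision carried).
So 1 − D = 0.90499, i.e. 0.905 to 3 decimal places.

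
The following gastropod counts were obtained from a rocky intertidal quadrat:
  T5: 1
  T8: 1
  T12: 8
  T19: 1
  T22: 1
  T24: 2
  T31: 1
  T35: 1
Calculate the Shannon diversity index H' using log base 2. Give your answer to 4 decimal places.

2.3750

Total N = 1+1+8+1+1+2+1+1 = 16, so the proportions are 0.0625, 0.0625, 0.5, 0.0625, 0.0625, 0.125, 0.0625, 0.0625 (working shown to 6 dp, full precision carried).
Each pᵢ log₂ pᵢ term: 0.0625×(-4.000000)=-0.250000, 0.0625×(-4.000000)=-0.250000, 0.5×(-1.000000)=-0.500000, 0.0625×(-4.000000)=-0.250000, 0.0625×(-4.000000)=-0.250000, 0.125×(-3.000000)=-0.375000, 0.0625×(-4.000000)=-0.250000, 0.0625×(-4.000000)=-0.250000.
Sum = -2.375000, so H' = 2.3750.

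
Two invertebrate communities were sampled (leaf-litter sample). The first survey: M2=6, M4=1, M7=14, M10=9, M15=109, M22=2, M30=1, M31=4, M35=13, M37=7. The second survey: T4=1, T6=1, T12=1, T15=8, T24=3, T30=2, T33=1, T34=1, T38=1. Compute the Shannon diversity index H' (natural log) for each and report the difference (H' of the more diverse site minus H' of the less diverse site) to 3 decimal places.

0.522

The first survey: N=166, proportions 0.0361446, 0.0060241, 0.0843373, 0.0542169, 0.6566265, 0.0120482, 0.0060241, 0.0240964, 0.0783133, 0.0421687, giving H' = 1.3003825 (working shown to 7 dp, full precision carried).
The second survey: N=19, proportions 0.0526316, 0.0526316, 0.0526316, 0.4210526, 0.1578947, 0.1052632, 0.0526316, 0.0526316, 0.0526316, giving H' = 1.8224567.
Difference = |1.3003825 − 1.8224567| = 0.5220742, i.e. 0.522 to 3 decimal places.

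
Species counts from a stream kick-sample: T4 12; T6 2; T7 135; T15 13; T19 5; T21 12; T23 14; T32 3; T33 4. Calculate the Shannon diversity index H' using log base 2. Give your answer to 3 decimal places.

Total N = 12+2+135+13+5+12+14+3+4 = 200, so the proportions are 0.06, 0.01, 0.675, 0.065, 0.025, 0.06, 0.07, 0.015, 0.02 (working shown to 5 dp, full precision carried).
Each pᵢ log₂ pᵢ term: 0.06×(-4.05889)=-0.24353, 0.01×(-6.64386)=-0.06644, 0.675×(-0.56704)=-0.38275, 0.065×(-3.94342)=-0.25632, 0.025×(-5.32193)=-0.13305, 0.06×(-4.05889)=-0.24353, 0.07×(-3.83650)=-0.26856, 0.015×(-6.05889)=-0.09088, 0.02×(-5.64386)=-0.11288.
Sum = -1.79794, so H' = 1.798.

1.798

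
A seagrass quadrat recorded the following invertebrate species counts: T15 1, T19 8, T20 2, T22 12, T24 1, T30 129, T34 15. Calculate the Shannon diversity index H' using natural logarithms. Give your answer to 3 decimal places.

Total N = 1+8+2+12+1+129+15 = 168, so the proportions are 0.00595, 0.04762, 0.0119, 0.07143, 0.00595, 0.76786, 0.08929 (working shown to 5 dp, full precision carried).
Each pᵢ ln pᵢ term: 0.00595×(-5.12396)=-0.03050, 0.04762×(-3.04452)=-0.14498, 0.0119×(-4.43082)=-0.05275, 0.07143×(-2.63906)=-0.18850, 0.00595×(-5.12396)=-0.03050, 0.76786×(-0.26415)=-0.20283, 0.08929×(-2.41591)=-0.21571.
Sum = -0.86577, so H' = 0.866.

0.866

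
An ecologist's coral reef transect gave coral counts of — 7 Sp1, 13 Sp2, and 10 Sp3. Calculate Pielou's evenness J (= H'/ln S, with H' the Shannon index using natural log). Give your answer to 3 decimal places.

Total N = 7+13+10 = 30, so the proportions are 0.23333, 0.43333, 0.33333 (working shown to 5 dp, full precision carried).
H' = −Σ pᵢ ln pᵢ = −((-0.33957) + (-0.36237) + (-0.36620)) = 1.06815.
With S = 3 species, ln S = 1.09861, so J = 1.06815/1.09861 = 0.97227, i.e. 0.972 to 3 decimal places.

0.972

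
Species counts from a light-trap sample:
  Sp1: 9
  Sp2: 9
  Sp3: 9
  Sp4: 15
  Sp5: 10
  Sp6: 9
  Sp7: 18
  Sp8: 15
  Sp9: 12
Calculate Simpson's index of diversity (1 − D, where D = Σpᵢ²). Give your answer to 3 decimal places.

Total N = 9+9+9+15+10+9+18+15+12 = 106, so the proportions are 0.08491, 0.08491, 0.08491, 0.14151, 0.09434, 0.08491, 0.16981, 0.14151, 0.11321 (working shown to 5 dp, full precision carried).
D = 0.08491² + 0.08491² + 0.08491² + 0.14151² + 0.09434² + 0.08491² + 0.16981² + 0.14151² + 0.11321² = 0.00721 + 0.00721 + 0.00721 + 0.02002 + 0.00890 + 0.00721 + 0.02884 + 0.02002 + 0.01282 = 0.11944.
So 1 − D = 0.88056, i.e. 0.881 to 3 decimal places.

0.881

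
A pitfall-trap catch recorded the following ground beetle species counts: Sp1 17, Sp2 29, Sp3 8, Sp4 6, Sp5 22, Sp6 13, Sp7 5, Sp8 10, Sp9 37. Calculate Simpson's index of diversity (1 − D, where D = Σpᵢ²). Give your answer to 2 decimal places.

0.84

Total N = 17+29+8+6+22+13+5+10+37 = 147, so the proportions are 0.1156, 0.1973, 0.0544, 0.0408, 0.1497, 0.0884, 0.034, 0.068, 0.2517 (working shown to 4 dp, full precision carried).
D = 0.1156² + 0.1973² + 0.0544² + 0.0408² + 0.1497² + 0.0884² + 0.034² + 0.068² + 0.2517² = 0.0134 + 0.0389 + 0.0030 + 0.0017 + 0.0224 + 0.0078 + 0.0012 + 0.0046 + 0.0634 = 0.1563.
So 1 − D = 0.8437, i.e. 0.84 to 2 decimal places.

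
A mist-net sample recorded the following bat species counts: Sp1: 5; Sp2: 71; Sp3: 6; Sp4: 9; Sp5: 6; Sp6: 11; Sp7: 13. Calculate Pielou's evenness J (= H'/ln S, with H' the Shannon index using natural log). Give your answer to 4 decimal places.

0.7160

Total N = 5+71+6+9+6+11+13 = 121, so the proportions are 0.041322, 0.586777, 0.049587, 0.07438, 0.049587, 0.090909, 0.107438 (working shown to 6 dp, full precision carried).
H' = −Σ pᵢ ln pᵢ = −((-0.131667) + (-0.312817) + (-0.148960) + (-0.193282) + (-0.148960) + (-0.217990) + (-0.239677)) = 1.393354.
With S = 7 species, ln S = 1.945910, so J = 1.393354/1.945910 = 0.716042, i.e. 0.7160 to 4 decimal places.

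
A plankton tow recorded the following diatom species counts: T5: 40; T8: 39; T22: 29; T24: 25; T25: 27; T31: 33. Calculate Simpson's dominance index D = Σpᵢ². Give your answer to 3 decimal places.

Total N = 40+39+29+25+27+33 = 193, so the proportions are 0.20725, 0.20207, 0.15026, 0.12953, 0.1399, 0.17098 (working shown to 5 dp, full precision carried).
D = 0.20725² + 0.20207² + 0.15026² + 0.12953² + 0.1399² + 0.17098² = 0.04295 + 0.04083 + 0.02258 + 0.01678 + 0.01957 + 0.02924 = 0.17195.
To 3 decimal places, D = 0.172.

0.172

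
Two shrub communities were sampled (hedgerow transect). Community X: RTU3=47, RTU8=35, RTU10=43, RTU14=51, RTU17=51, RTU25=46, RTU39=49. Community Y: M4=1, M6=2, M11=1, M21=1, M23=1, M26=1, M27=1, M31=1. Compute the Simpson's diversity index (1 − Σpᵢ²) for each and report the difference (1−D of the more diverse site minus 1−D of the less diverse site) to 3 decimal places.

Community X: N=322, proportions 0.14596, 0.1087, 0.13354, 0.15839, 0.15839, 0.14286, 0.15217, giving 1−D = 0.85531 (working shown to 5 dp, full precision carried).
Community Y: N=9, proportions 0.11111, 0.22222, 0.11111, 0.11111, 0.11111, 0.11111, 0.11111, 0.11111, giving 1−D = 0.86420.
Difference = |0.85531 − 0.86420| = 0.00889, i.e. 0.009 to 3 decimal places.

0.009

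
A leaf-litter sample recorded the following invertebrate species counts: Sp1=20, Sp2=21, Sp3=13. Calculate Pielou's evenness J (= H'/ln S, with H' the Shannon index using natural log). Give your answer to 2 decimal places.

Total N = 20+21+13 = 54, so the proportions are 0.3704, 0.3889, 0.2407 (working shown to 4 dp, full precision carried).
H' = −Σ pᵢ ln pᵢ = −((-0.3679) + (-0.3673) + (-0.3428)) = 1.0780.
With S = 3 species, ln S = 1.0986, so J = 1.0780/1.0986 = 0.9812, i.e. 0.98 to 2 decimal places.

0.98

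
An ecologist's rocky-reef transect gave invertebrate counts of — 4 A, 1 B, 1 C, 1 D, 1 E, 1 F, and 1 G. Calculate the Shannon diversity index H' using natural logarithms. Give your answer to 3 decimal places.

Total N = 4+1+1+1+1+1+1 = 10, so the proportions are 0.4, 0.1, 0.1, 0.1, 0.1, 0.1, 0.1 (working shown to 5 dp, full precision carried).
Each pᵢ ln pᵢ term: 0.4×(-0.91629)=-0.36652, 0.1×(-2.30259)=-0.23026, 0.1×(-2.30259)=-0.23026, 0.1×(-2.30259)=-0.23026, 0.1×(-2.30259)=-0.23026, 0.1×(-2.30259)=-0.23026, 0.1×(-2.30259)=-0.23026.
Sum = -1.74807, so H' = 1.748.

1.748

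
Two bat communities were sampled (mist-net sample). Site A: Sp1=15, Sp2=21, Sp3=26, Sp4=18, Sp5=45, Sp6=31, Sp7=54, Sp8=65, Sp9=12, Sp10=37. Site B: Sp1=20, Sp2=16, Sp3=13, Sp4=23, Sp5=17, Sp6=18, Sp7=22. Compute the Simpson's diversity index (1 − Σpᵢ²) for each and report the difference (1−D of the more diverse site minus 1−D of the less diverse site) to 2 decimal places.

0.02

Site A: N=324, proportions 0.0463, 0.0648, 0.0802, 0.0556, 0.1389, 0.0957, 0.1667, 0.2006, 0.037, 0.1142, giving 1−D = 0.8732 (working shown to 4 dp, full precision carried).
Site B: N=129, proportions 0.155, 0.124, 0.1008, 0.1783, 0.1318, 0.1395, 0.1705, giving 1−D = 0.8527.
Difference = |0.8732 − 0.8527| = 0.0205, i.e. 0.02 to 2 decimal places.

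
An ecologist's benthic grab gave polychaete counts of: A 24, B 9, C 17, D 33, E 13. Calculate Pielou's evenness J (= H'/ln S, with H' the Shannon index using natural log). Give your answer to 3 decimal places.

0.940

Total N = 24+9+17+33+13 = 96, so the proportions are 0.25, 0.09375, 0.17708, 0.34375, 0.13542 (working shown to 5 dp, full precision carried).
H' = −Σ pᵢ ln pᵢ = −((-0.34657) + (-0.22192) + (-0.30656) + (-0.36707) + (-0.27075)) = 1.51287.
With S = 5 species, ln S = 1.60944, so J = 1.51287/1.60944 = 0.94000, i.e. 0.940 to 3 decimal places.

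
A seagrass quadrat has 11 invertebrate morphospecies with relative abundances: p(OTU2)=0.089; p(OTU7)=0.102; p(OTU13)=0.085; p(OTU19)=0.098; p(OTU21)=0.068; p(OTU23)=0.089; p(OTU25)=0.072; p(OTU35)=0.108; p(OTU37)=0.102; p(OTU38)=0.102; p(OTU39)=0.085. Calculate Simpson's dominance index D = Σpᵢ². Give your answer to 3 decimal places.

D = 0.089² + 0.102² + 0.085² + 0.098² + 0.068² + 0.089² + 0.072² + 0.108² + 0.102² + 0.102² + 0.085² = 0.00792 + 0.01040 + 0.00723 + 0.00960 + 0.00462 + 0.00792 + 0.00518 + 0.01166 + 0.01040 + 0.01040 + 0.00723 = 0.09258 (working shown to 5 dp, full precision carried).
To 3 decimal places, D = 0.093.

0.093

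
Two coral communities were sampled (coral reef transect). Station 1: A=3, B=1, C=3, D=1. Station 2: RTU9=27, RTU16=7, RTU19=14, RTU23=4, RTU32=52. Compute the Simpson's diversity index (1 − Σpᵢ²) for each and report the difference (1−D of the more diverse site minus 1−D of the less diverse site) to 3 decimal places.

Station 1: N=8, proportions 0.375, 0.125, 0.375, 0.125, giving 1−D = 0.68750 (working shown to 5 dp, full precision carried).
Station 2: N=104, proportions 0.25962, 0.06731, 0.13462, 0.03846, 0.5, giving 1−D = 0.65847.
Difference = |0.68750 − 0.65847| = 0.02903, i.e. 0.029 to 3 decimal places.

0.029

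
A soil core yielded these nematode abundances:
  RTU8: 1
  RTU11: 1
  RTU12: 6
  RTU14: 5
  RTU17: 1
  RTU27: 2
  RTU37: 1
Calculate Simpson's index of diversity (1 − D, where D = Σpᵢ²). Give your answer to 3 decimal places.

Total N = 1+1+6+5+1+2+1 = 17, so the proportions are 0.05882, 0.05882, 0.35294, 0.29412, 0.05882, 0.11765, 0.05882 (working shown to 5 dp, full precision carried).
D = 0.05882² + 0.05882² + 0.35294² + 0.29412² + 0.05882² + 0.11765² + 0.05882² = 0.00346 + 0.00346 + 0.12457 + 0.08651 + 0.00346 + 0.01384 + 0.00346 = 0.23875.
So 1 − D = 0.76125, i.e. 0.761 to 3 decimal places.

0.761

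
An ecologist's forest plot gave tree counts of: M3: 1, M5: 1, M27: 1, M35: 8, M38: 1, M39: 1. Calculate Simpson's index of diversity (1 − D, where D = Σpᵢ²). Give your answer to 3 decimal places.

0.592

Total N = 1+1+1+8+1+1 = 13, so the proportions are 0.07692, 0.07692, 0.07692, 0.61538, 0.07692, 0.07692 (working shown to 5 dp, full precision carried).
D = 0.07692² + 0.07692² + 0.07692² + 0.61538² + 0.07692² + 0.07692² = 0.00592 + 0.00592 + 0.00592 + 0.37870 + 0.00592 + 0.00592 = 0.40828.
So 1 − D = 0.59172, i.e. 0.592 to 3 decimal places.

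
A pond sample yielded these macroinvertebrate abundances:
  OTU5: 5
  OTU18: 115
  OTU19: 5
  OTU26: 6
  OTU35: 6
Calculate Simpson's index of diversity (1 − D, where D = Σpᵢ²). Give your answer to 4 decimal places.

Total N = 5+115+5+6+6 = 137, so the proportions are 0.036496, 0.839416, 0.036496, 0.043796, 0.043796 (working shown to 6 dp, full precision carried).
D = 0.036496² + 0.839416² + 0.036496² + 0.043796² + 0.043796² = 0.001332 + 0.704619 + 0.001332 + 0.001918 + 0.001918 = 0.711119.
So 1 − D = 0.288881, i.e. 0.2889 to 4 decimal places.

0.2889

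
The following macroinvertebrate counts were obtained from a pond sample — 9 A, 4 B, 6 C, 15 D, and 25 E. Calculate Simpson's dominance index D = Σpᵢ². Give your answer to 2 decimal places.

0.28

Total N = 9+4+6+15+25 = 59, so the proportions are 0.1525, 0.0678, 0.1017, 0.2542, 0.4237 (working shown to 4 dp, full precision carried).
D = 0.1525² + 0.0678² + 0.1017² + 0.2542² + 0.4237² = 0.0233 + 0.0046 + 0.0103 + 0.0646 + 0.1795 = 0.2824.
To 2 decimal places, D = 0.28.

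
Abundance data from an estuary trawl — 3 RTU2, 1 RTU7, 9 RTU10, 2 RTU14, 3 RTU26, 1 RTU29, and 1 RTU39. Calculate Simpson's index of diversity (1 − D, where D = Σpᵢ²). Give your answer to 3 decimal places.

Total N = 3+1+9+2+3+1+1 = 20, so the proportions are 0.15, 0.05, 0.45, 0.1, 0.15, 0.05, 0.05 (working shown to 5 dp, full precision carried).
D = 0.15² + 0.05² + 0.45² + 0.1² + 0.15² + 0.05² + 0.05² = 0.02250 + 0.00250 + 0.20250 + 0.01000 + 0.02250 + 0.00250 + 0.00250 = 0.26500.
So 1 − D = 0.73500, i.e. 0.735 to 3 decimal places.

0.735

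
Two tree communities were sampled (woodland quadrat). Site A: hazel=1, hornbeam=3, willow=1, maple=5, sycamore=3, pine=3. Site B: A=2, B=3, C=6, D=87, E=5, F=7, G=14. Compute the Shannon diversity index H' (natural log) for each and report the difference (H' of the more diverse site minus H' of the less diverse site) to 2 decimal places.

Site A: N=16, proportions 0.0625, 0.1875, 0.0625, 0.3125, 0.1875, 0.1875, giving H' = 1.6517 (working shown to 4 dp, full precision carried).
Site B: N=124, proportions 0.0161, 0.0242, 0.0484, 0.7016, 0.0403, 0.0565, 0.1129, giving H' = 1.0898.
Difference = |1.6517 − 1.0898| = 0.5619, i.e. 0.56 to 2 decimal places.

0.56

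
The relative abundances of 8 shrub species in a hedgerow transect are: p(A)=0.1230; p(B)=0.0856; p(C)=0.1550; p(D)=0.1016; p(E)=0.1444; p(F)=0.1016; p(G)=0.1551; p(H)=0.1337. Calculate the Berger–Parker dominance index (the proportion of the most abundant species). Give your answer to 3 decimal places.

The largest proportion is 0.1551, i.e. d = 0.155 to 3 decimal places.

0.155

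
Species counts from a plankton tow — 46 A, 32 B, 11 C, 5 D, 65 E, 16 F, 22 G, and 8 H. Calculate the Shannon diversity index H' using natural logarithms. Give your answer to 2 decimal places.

1.80

Total N = 46+32+11+5+65+16+22+8 = 205, so the proportions are 0.2244, 0.1561, 0.0537, 0.0244, 0.3171, 0.078, 0.1073, 0.039 (working shown to 4 dp, full precision carried).
Each pᵢ ln pᵢ term: 0.2244×(-1.4944)=-0.3353, 0.1561×(-1.8573)=-0.2899, 0.0537×(-2.9251)=-0.1570, 0.0244×(-3.7136)=-0.0906, 0.3171×(-1.1486)=-0.3642, 0.078×(-2.5504)=-0.1991, 0.1073×(-2.2320)=-0.2395, 0.039×(-3.2436)=-0.1266.
Sum = -1.8021, so H' = 1.80.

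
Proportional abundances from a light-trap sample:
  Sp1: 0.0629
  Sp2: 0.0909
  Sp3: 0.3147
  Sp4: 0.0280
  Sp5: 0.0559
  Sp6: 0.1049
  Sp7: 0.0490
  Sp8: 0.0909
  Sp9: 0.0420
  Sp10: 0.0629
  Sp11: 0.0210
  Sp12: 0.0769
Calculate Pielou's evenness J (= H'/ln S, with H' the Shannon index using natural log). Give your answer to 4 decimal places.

H' = −Σ pᵢ ln pᵢ = −((-0.173995) + (-0.217978) + (-0.363836) + (-0.100115) + (-0.161226) + (-0.236523) + (-0.147781) + (-0.217978) + (-0.133144) + (-0.173995) + (-0.081128) + (-0.197268)) = 2.204965 (working shown to 6 dp, full precision carried).
With S = 12 species, ln S = 2.484907, so J = 2.204965/2.484907 = 0.887343, i.e. 0.8873 to 4 decimal places.

0.8873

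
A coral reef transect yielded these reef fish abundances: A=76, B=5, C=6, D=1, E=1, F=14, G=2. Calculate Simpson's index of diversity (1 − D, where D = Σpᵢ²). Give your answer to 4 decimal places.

Total N = 76+5+6+1+1+14+2 = 105, so the proportions are 0.72381, 0.047619, 0.057143, 0.009524, 0.009524, 0.133333, 0.019048 (working shown to 6 dp, full precision carried).
D = 0.72381² + 0.047619² + 0.057143² + 0.009524² + 0.009524² + 0.133333² + 0.019048² = 0.523900 + 0.002268 + 0.003265 + 0.000091 + 0.000091 + 0.017778 + 0.000363 = 0.547755.
So 1 − D = 0.452245, i.e. 0.4522 to 4 decimal places.

0.4522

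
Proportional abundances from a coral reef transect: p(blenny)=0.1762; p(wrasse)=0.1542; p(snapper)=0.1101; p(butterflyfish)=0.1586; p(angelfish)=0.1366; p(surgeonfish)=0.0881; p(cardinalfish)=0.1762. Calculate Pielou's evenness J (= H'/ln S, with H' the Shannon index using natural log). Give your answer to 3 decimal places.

0.987

H' = −Σ pᵢ ln pᵢ = −((-0.30591) + (-0.28828) + (-0.24292) + (-0.29204) + (-0.27193) + (-0.21402) + (-0.30591)) = 1.92100 (working shown to 5 dp, full precision carried).
With S = 7 species, ln S = 1.94591, so J = 1.92100/1.94591 = 0.98720, i.e. 0.987 to 3 decimal places.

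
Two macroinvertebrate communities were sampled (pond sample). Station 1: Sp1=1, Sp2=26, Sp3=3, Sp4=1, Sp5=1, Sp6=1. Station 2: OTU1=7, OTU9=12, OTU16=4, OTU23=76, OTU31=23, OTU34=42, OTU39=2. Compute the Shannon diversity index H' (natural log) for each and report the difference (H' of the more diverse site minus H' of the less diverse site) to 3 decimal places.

Station 1: N=33, proportions 0.0303, 0.78788, 0.09091, 0.0303, 0.0303, 0.0303, giving H' = 0.82965 (working shown to 5 dp, full precision carried).
Station 2: N=166, proportions 0.04217, 0.07229, 0.0241, 0.45783, 0.13855, 0.25301, 0.01205, giving H' = 1.44569.
Difference = |0.82965 − 1.44569| = 0.61604, i.e. 0.616 to 3 decimal places.

0.616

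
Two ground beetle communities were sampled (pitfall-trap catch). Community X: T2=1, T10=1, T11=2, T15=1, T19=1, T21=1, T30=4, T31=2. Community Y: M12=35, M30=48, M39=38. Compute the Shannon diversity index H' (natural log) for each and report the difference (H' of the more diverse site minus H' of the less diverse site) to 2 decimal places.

0.84

Community X: N=13, proportions 0.0769, 0.0769, 0.1538, 0.0769, 0.0769, 0.0769, 0.3077, 0.1538, giving H' = 1.9251 (working shown to 4 dp, full precision carried).
Community Y: N=121, proportions 0.2893, 0.3967, 0.314, giving H' = 1.0893.
Difference = |1.9251 − 1.0893| = 0.8358, i.e. 0.84 to 2 decimal places.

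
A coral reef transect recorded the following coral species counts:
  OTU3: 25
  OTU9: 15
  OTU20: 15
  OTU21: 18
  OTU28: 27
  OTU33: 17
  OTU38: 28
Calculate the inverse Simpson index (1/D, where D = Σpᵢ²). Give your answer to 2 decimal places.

Total N = 25+15+15+18+27+17+28 = 145, so the proportions are 0.172414, 0.103448, 0.103448, 0.124138, 0.186207, 0.117241, 0.193103 (working shown to 6 dp, full precision carried).
D = 0.172414² + 0.103448² + 0.103448² + 0.124138² + 0.186207² + 0.117241² + 0.193103² = 0.029727 + 0.010702 + 0.010702 + 0.015410 + 0.034673 + 0.013746 + 0.037289 = 0.152247.
So 1/D = 6.5683, i.e. 6.57 to 2 decimal places.

6.57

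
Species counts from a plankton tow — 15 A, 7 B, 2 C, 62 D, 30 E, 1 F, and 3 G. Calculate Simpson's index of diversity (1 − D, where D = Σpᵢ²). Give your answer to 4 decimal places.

Total N = 15+7+2+62+30+1+3 = 120, so the proportions are 0.125, 0.058333, 0.016667, 0.516667, 0.25, 0.008333, 0.025 (working shown to 6 dp, full precision carried).
D = 0.125² + 0.058333² + 0.016667² + 0.516667² + 0.25² + 0.008333² + 0.025² = 0.015625 + 0.003403 + 0.000278 + 0.266944 + 0.062500 + 0.000069 + 0.000625 = 0.349444.
So 1 − D = 0.650556, i.e. 0.6506 to 4 decimal places.

0.6506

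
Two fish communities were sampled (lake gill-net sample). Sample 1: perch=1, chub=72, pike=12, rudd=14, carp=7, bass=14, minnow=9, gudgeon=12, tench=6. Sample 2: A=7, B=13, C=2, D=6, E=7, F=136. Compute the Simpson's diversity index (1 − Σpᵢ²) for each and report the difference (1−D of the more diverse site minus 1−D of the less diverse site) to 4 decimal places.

0.3639

Sample 1: N=147, proportions 0.0068027, 0.4897959, 0.0816327, 0.0952381, 0.047619, 0.0952381, 0.0612245, 0.0816327, 0.0408163, giving 1−D = 0.7209033 (working shown to 7 dp, full precision carried).
Sample 2: N=171, proportions 0.0409357, 0.0760234, 0.0116959, 0.0350877, 0.0409357, 0.7953216, giving 1−D = 0.3569645.
Difference = |0.7209033 − 0.3569645| = 0.3639388, i.e. 0.3639 to 4 decimal places.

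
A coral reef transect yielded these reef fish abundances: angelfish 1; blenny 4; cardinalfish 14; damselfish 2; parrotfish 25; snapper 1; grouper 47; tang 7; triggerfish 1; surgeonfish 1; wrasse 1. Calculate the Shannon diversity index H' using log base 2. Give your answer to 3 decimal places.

2.276

Total N = 1+4+14+2+25+1+47+7+1+1+1 = 104, so the proportions are 0.00962, 0.03846, 0.13462, 0.01923, 0.24038, 0.00962, 0.45192, 0.06731, 0.00962, 0.00962, 0.00962 (working shown to 5 dp, full precision carried).
Each pᵢ log₂ pᵢ term: 0.00962×(-6.70044)=-0.06443, 0.03846×(-4.70044)=-0.18079, 0.13462×(-2.89308)=-0.38945, 0.01923×(-5.70044)=-0.10962, 0.24038×(-2.05658)=-0.49437, 0.00962×(-6.70044)=-0.06443, 0.45192×(-1.14585)=-0.51784, 0.06731×(-3.89308)=-0.26203, 0.00962×(-6.70044)=-0.06443, 0.00962×(-6.70044)=-0.06443, 0.00962×(-6.70044)=-0.06443.
Sum = -2.27624, so H' = 2.276.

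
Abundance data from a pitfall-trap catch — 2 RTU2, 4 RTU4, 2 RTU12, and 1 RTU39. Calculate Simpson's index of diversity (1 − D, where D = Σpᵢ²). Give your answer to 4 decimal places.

0.6914

Total N = 2+4+2+1 = 9, so the proportions are 0.222222, 0.444444, 0.222222, 0.111111 (working shown to 6 dp, full precision carried).
D = 0.222222² + 0.444444² + 0.222222² + 0.111111² = 0.049383 + 0.197531 + 0.049383 + 0.012346 = 0.308642.
So 1 − D = 0.691358, i.e. 0.6914 to 4 decimal places.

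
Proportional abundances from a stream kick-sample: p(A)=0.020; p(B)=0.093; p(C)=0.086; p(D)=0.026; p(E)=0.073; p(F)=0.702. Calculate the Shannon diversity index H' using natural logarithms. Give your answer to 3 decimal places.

1.044

Each pᵢ ln pᵢ term (working shown to 5 dp, full precision carried): 0.02×(-3.91202)=-0.07824, 0.093×(-2.37516)=-0.22089, 0.086×(-2.45341)=-0.21099, 0.026×(-3.64966)=-0.09489, 0.073×(-2.61730)=-0.19106, 0.702×(-0.35382)=-0.24838.
Sum = -1.04446, so H' = 1.044.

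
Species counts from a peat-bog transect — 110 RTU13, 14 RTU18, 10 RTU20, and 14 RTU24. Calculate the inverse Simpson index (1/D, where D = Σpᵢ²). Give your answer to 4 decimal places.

Total N = 110+14+10+14 = 148, so the proportions are 0.7432432, 0.0945946, 0.0675676, 0.0945946 (working shown to 7 dp, full precision carried).
D = 0.7432432² + 0.0945946² + 0.0675676² + 0.0945946² = 0.5524105 + 0.0089481 + 0.0045654 + 0.0089481 = 0.5748722.
So 1/D = 1.739517, i.e. 1.7395 to 4 decimal places.

1.7395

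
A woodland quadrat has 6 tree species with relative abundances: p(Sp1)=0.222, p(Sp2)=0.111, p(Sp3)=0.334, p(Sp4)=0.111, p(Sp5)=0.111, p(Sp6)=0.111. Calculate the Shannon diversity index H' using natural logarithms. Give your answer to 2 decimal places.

1.68

Each pᵢ ln pᵢ term (working shown to 4 dp, full precision carried): 0.222×(-1.5051)=-0.3341, 0.111×(-2.1982)=-0.2440, 0.334×(-1.0966)=-0.3663, 0.111×(-2.1982)=-0.2440, 0.111×(-2.1982)=-0.2440, 0.111×(-2.1982)=-0.2440.
Sum = -1.6764, so H' = 1.68.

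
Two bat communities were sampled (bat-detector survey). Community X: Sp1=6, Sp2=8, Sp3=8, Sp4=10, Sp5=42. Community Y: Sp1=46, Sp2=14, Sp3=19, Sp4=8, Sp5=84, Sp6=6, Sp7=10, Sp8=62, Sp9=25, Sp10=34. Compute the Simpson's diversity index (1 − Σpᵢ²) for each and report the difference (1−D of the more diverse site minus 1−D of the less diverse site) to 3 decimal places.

0.206

Community X: N=74, proportions 0.08108, 0.10811, 0.10811, 0.13514, 0.56757, giving 1−D = 0.62966 (working shown to 5 dp, full precision carried).
Community Y: N=308, proportions 0.14935, 0.04545, 0.06169, 0.02597, 0.27273, 0.01948, 0.03247, 0.2013, 0.08117, 0.11039, giving 1−D = 0.83604.
Difference = |0.62966 − 0.83604| = 0.20638, i.e. 0.206 to 3 decimal places.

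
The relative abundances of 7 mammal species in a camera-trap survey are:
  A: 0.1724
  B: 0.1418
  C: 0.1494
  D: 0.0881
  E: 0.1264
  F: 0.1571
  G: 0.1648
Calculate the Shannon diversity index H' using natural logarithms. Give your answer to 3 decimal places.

Each pᵢ ln pᵢ term (working shown to 5 dp, full precision carried): 0.1724×(-1.75794)=-0.30307, 0.1418×(-1.95334)=-0.27698, 0.1494×(-1.90113)=-0.28403, 0.0881×(-2.42928)=-0.21402, 0.1264×(-2.06830)=-0.26143, 0.1571×(-1.85087)=-0.29077, 0.1648×(-1.80302)=-0.29714.
Sum = -1.92744, so H' = 1.927.

1.927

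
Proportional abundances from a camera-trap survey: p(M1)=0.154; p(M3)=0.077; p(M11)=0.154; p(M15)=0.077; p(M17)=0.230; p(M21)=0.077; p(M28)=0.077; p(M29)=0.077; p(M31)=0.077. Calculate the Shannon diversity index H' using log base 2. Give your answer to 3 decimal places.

Each pᵢ log₂ pᵢ term (working shown to 5 dp, full precision carried): 0.154×(-2.69900)=-0.41565, 0.077×(-3.69900)=-0.28482, 0.154×(-2.69900)=-0.41565, 0.077×(-3.69900)=-0.28482, 0.23×(-2.12029)=-0.48767, 0.077×(-3.69900)=-0.28482, 0.077×(-3.69900)=-0.28482, 0.077×(-3.69900)=-0.28482, 0.077×(-3.69900)=-0.28482.
Sum = -3.02790, so H' = 3.028.

3.028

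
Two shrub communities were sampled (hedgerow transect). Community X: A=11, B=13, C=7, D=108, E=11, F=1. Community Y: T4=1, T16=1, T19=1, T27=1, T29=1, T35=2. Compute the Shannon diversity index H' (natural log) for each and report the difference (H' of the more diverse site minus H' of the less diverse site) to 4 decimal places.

Community X: N=151, proportions 0.072848, 0.086093, 0.046358, 0.715232, 0.072848, 0.006623, giving H' = 1.008077 (working shown to 6 dp, full precision carried).
Community Y: N=7, proportions 0.142857, 0.142857, 0.142857, 0.142857, 0.142857, 0.285714, giving H' = 1.747868.
Difference = |1.008077 − 1.747868| = 0.739791, i.e. 0.7398 to 4 decimal places.

0.7398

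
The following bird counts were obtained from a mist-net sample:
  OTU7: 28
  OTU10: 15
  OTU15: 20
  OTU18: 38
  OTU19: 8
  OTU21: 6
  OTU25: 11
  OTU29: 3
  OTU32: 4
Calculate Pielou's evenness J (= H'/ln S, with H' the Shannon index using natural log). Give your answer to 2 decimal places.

0.88

Total N = 28+15+20+38+8+6+11+3+4 = 133, so the proportions are 0.2105, 0.1128, 0.1504, 0.2857, 0.0602, 0.0451, 0.0827, 0.0226, 0.0301 (working shown to 4 dp, full precision carried).
H' = −Σ pᵢ ln pᵢ = −((-0.3280) + (-0.2461) + (-0.2849) + (-0.3579) + (-0.1691) + (-0.1398) + (-0.2061) + (-0.0855) + (-0.1054)) = 1.9229.
With S = 9 species, ln S = 2.1972, so J = 1.9229/2.1972 = 0.8752, i.e. 0.88 to 2 decimal places.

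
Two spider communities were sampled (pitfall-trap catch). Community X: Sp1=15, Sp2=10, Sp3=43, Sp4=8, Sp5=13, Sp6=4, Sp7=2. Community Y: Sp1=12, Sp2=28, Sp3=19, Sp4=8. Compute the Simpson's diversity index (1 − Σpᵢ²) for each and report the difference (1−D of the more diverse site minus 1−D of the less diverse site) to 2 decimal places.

0.03

Community X: N=95, proportions 0.1579, 0.1053, 0.4526, 0.0842, 0.1368, 0.0421, 0.0211, giving 1−D = 0.7311 (working shown to 4 dp, full precision carried).
Community Y: N=67, proportions 0.1791, 0.4179, 0.2836, 0.1194, giving 1−D = 0.6986.
Difference = |0.7311 − 0.6986| = 0.0325, i.e. 0.03 to 2 decimal places.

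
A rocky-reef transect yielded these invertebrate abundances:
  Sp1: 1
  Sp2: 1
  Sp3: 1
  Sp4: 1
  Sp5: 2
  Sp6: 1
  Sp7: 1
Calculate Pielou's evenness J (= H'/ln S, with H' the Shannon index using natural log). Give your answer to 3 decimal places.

0.980

Total N = 1+1+1+1+2+1+1 = 8, so the proportions are 0.125, 0.125, 0.125, 0.125, 0.25, 0.125, 0.125 (working shown to 5 dp, full precision carried).
H' = −Σ pᵢ ln pᵢ = −((-0.25993) + (-0.25993) + (-0.25993) + (-0.25993) + (-0.34657) + (-0.25993) + (-0.25993)) = 1.90615.
With S = 7 species, ln S = 1.94591, so J = 1.90615/1.94591 = 0.97957, i.e. 0.980 to 3 decimal places.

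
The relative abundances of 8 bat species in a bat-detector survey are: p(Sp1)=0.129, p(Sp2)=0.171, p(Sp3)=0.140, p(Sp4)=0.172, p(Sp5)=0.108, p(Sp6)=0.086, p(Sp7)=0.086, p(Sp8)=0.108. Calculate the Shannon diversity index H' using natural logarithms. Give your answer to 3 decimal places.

2.047

Each pᵢ ln pᵢ term (working shown to 5 dp, full precision carried): 0.129×(-2.04794)=-0.26418, 0.171×(-1.76609)=-0.30200, 0.14×(-1.96611)=-0.27526, 0.172×(-1.76026)=-0.30276, 0.108×(-2.22562)=-0.24037, 0.086×(-2.45341)=-0.21099, 0.086×(-2.45341)=-0.21099, 0.108×(-2.22562)=-0.24037.
Sum = -2.04693, so H' = 2.047.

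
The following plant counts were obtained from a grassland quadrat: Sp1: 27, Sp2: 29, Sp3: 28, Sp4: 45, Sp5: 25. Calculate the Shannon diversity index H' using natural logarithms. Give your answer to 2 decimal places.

Total N = 27+29+28+45+25 = 154, so the proportions are 0.1753, 0.1883, 0.1818, 0.2922, 0.1623 (working shown to 4 dp, full precision carried).
Each pᵢ ln pᵢ term: 0.1753×(-1.7411)=-0.3053, 0.1883×(-1.6697)=-0.3144, 0.1818×(-1.7047)=-0.3100, 0.2922×(-1.2303)=-0.3595, 0.1623×(-1.8181)=-0.2951.
Sum = -1.5843, so H' = 1.58.

1.58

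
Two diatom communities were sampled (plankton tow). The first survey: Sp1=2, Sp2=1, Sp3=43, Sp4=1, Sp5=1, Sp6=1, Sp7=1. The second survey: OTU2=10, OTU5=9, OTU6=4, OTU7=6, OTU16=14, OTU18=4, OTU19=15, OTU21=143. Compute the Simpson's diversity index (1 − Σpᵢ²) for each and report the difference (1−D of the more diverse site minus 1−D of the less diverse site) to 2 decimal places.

The first survey: N=50, proportions 0.04, 0.02, 0.86, 0.02, 0.02, 0.02, 0.02, giving 1−D = 0.2568 (working shown to 4 dp, full precision carried).
The second survey: N=205, proportions 0.0488, 0.0439, 0.0195, 0.0293, 0.0683, 0.0195, 0.0732, 0.6976, giving 1−D = 0.4975.
Difference = |0.2568 − 0.4975| = 0.2407, i.e. 0.24 to 2 decimal places.

0.24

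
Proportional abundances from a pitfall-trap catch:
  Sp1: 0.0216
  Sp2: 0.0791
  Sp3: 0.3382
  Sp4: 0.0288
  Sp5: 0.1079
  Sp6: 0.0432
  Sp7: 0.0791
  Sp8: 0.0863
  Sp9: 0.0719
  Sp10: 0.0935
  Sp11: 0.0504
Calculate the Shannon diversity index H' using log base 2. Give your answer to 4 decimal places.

Each pᵢ log₂ pᵢ term (working shown to 6 dp, full precision carried): 0.0216×(-5.532825)=-0.119509, 0.0791×(-3.660178)=-0.289520, 0.3382×(-1.564051)=-0.528962, 0.0288×(-5.117787)=-0.147392, 0.1079×(-3.212233)=-0.346600, 0.0432×(-4.532825)=-0.195818, 0.0791×(-3.660178)=-0.289520, 0.0863×(-3.534496)=-0.305027, 0.0719×(-3.797864)=-0.273066, 0.0935×(-3.418890)=-0.319666, 0.0504×(-4.310432)=-0.217246.
Sum = -3.032327, so H' = 3.0323.

3.0323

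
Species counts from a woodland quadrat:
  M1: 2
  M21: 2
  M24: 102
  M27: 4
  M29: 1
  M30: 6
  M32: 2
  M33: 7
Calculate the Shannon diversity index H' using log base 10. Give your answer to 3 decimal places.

0.357

Total N = 2+2+102+4+1+6+2+7 = 126, so the proportions are 0.01587, 0.01587, 0.80952, 0.03175, 0.00794, 0.04762, 0.01587, 0.05556 (working shown to 5 dp, full precision carried).
Each pᵢ log₁₀ pᵢ term: 0.01587×(-1.79934)=-0.02856, 0.01587×(-1.79934)=-0.02856, 0.80952×(-0.09177)=-0.07429, 0.03175×(-1.49831)=-0.04757, 0.00794×(-2.10037)=-0.01667, 0.04762×(-1.32222)=-0.06296, 0.01587×(-1.79934)=-0.02856, 0.05556×(-1.25527)=-0.06974.
Sum = -0.35691, so H' = 0.357.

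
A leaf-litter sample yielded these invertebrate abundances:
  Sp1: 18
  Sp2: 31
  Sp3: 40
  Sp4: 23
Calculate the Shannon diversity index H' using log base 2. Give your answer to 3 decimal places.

Total N = 18+31+40+23 = 112, so the proportions are 0.16071, 0.27679, 0.35714, 0.20536 (working shown to 5 dp, full precision carried).
Each pᵢ log₂ pᵢ term: 0.16071×(-2.63743)=-0.42387, 0.27679×(-1.85316)=-0.51293, 0.35714×(-1.48543)=-0.53051, 0.20536×(-2.28379)=-0.46899.
Sum = -1.93630, so H' = 1.936.

1.936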